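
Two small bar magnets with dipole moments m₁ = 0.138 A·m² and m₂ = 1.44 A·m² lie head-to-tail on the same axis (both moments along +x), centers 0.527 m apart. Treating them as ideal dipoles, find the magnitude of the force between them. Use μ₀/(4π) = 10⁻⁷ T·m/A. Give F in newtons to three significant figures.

On-axis B of dipole 1: B = (μ₀/4π)·2m₁/r³. Force on dipole 2: F = m₂·dB/dr.
dB/dr = −(μ₀/4π)·6m₁/r⁴, so |F| = (μ₀/4π)·6m₁m₂/r⁴.
F = 6(10⁻⁷)(0.138)(1.44)/(0.527)⁴ = 1.546×10⁻⁶ N.

F ≈ 1.55×10⁻⁶ N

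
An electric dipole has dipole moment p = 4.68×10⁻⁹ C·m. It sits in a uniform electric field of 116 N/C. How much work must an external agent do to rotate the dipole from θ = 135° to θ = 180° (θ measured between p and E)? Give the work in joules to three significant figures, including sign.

W_ext = ΔU = U(θ₂) − U(θ₁) = −pE cosθ₂ − (−pE cosθ₁) = pE(cosθ₁ − cosθ₂).
W = (4.68×10⁻⁹)(116)·(cos135° − cos180°) = (5.429×10⁻⁷)·(+0.2929) = 1.590×10⁻⁷ J.

W ≈ 1.59×10⁻⁷ J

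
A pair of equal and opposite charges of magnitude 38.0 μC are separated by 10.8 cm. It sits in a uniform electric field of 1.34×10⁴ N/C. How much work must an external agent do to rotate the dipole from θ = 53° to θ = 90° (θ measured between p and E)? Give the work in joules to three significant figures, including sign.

Dipole moment p = qd = (3.80×10⁻⁵ C)(0.108 m) = 4.104×10⁻⁶ C·m.
W_ext = ΔU = U(θ₂) − U(θ₁) = −pE cosθ₂ − (−pE cosθ₁) = pE(cosθ₁ − cosθ₂).
W = (4.104×10⁻⁶)(1.34×10⁴)·(cos53° − cos90°) = (0.05499)·(+0.6018) = 0.03310 J.

W ≈ 0.0331 J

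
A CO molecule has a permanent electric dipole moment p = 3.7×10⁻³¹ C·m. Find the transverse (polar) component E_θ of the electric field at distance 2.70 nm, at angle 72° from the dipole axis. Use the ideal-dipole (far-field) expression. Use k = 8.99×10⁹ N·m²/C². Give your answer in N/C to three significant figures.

E_θ ≈ 1.61×10⁵ N/C

For a dipole, E_θ = (kp sinθ)/r³.
kp/r³ = (8.99×10⁹)(3.70×10⁻³¹)/(2.70×10⁻⁹)³ = 1.690×10⁵ N/C.
E_θ = 1.690×10⁵·sin72° = 1.607×10⁵ N/C.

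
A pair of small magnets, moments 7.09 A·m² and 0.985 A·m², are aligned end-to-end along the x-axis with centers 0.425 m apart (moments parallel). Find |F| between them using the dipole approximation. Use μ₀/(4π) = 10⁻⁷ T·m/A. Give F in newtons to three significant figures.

F ≈ 1.28×10⁻⁴ N

On-axis B of dipole 1: B = (μ₀/4π)·2m₁/r³. Force on dipole 2: F = m₂·dB/dr.
dB/dr = −(μ₀/4π)·6m₁/r⁴, so |F| = (μ₀/4π)·6m₁m₂/r⁴.
F = 6(10⁻⁷)(7.09)(0.985)/(0.425)⁴ = 1.284×10⁻⁴ N.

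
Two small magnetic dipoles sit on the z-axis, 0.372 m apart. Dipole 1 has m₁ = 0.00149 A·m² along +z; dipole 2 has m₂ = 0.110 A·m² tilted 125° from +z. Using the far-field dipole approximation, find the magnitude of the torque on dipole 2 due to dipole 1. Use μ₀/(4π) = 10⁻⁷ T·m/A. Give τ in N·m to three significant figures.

Dipole B is on the axis of dipole A, so B₁ there is axial: B₁ = (μ₀/4π)·2m₁/r³ along +z.
B₁ = 2(10⁻⁷)(0.00149)/(0.372)³ = 5.789×10⁻⁹ T.
τ = m₂ B₁ sinθ.
τ = (0.110)(5.789×10⁻⁹)·sin125° = 5.216×10⁻¹⁰ N·m.

τ ≈ 5.22×10⁻¹⁰ N·m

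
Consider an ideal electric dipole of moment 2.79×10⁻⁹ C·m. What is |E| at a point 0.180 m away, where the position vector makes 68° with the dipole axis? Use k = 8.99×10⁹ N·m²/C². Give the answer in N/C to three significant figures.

At angle θ the dipole field magnitude is E = (kp/r³)·√(1 + 3cos²θ).
kp/r³ = (8.99×10⁹)(2.79×10⁻⁹) / (0.180)³ = 4301 N/C.
√(1 + 3cos²68°) = √(1 + 3·0.1403) = √1.4210 ≈ 1.1921.
E ≈ 4301 × 1.192 = 5127 N/C.

E ≈ 5130 N/C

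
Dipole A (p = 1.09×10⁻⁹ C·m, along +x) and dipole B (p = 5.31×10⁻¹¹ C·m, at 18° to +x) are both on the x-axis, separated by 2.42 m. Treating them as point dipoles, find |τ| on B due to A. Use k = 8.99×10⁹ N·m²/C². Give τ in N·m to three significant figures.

The second dipole sits on the axis of the first, so the field there is axial: E₁ = 2kp₁/r³ along +x.
E₁ = 2(8.99×10⁹)(1.09×10⁻⁹)/(2.42)³ = 1.383 N/C.
Torque on the second dipole: τ = p₂ E₁ sinθ.
τ = (5.31×10⁻¹¹)(1.383)·sin18° = 2.269×10⁻¹¹ N·m.

τ ≈ 2.27×10⁻¹¹ N·m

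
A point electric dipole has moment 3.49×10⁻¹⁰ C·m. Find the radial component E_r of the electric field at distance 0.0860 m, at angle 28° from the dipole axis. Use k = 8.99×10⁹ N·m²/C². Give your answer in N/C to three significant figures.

For a dipole, E_r = (2kp cosθ)/r³.
kp/r³ = (8.99×10⁹)(3.49×10⁻¹⁰)/(0.0860)³ = 4933 N/C.
E_r = 2·4933·cos28° = 8711 N/C.

E_r ≈ 8710 N/C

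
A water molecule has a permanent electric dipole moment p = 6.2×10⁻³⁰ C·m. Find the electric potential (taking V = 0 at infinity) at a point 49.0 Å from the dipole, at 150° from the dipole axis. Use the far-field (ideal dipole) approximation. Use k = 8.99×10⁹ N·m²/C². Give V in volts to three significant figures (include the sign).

The dipole potential is V = kp cosθ / r².
V = (8.99×10⁹)(6.20×10⁻³⁰)·cos150° / (4.90×10⁻⁹)² = -0.002010 V.

V ≈ -0.00201 V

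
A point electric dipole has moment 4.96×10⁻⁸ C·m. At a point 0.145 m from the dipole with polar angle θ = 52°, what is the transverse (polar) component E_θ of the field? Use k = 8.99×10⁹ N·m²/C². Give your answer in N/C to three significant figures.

E_θ ≈ 1.15×10⁵ N/C

For a dipole, E_θ = (kp sinθ)/r³.
kp/r³ = (8.99×10⁹)(4.96×10⁻⁸)/(0.145)³ = 1.463×10⁵ N/C.
E_θ = 1.463×10⁵·sin52° = 1.153×10⁵ N/C.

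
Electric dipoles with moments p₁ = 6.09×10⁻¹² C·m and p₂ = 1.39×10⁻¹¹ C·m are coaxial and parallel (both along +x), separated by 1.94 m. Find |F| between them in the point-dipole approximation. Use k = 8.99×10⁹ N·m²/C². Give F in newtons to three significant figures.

F ≈ 3.22×10⁻¹³ N

On-axis field of dipole 1 at distance r: E = 2kp₁/r³. Force on dipole 2 is F = p₂·dE/dr (gradient along axis).
dE/dr = −6kp₁/r⁴, so |F| = 6kp₁p₂/r⁴ (attractive for aligned moments).
F = 6(8.99×10⁹)(6.09×10⁻¹²)(1.39×10⁻¹¹)/(1.94)⁴ = 3.224×10⁻¹³ N.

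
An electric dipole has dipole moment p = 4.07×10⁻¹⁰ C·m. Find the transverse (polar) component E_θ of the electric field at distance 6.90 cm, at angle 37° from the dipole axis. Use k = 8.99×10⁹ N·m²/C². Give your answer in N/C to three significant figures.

For a dipole, E_θ = (kp sinθ)/r³.
kp/r³ = (8.99×10⁹)(4.07×10⁻¹⁰)/(0.0690)³ = 1.114×10⁴ N/C.
E_θ = 1.114×10⁴·sin37° = 6703 N/C.

E_θ ≈ 6700 N/C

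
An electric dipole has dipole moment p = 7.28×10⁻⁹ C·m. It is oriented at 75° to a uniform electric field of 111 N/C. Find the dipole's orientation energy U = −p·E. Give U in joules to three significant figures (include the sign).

U ≈ -2.09×10⁻⁷ J

U = −p·E = −pE cosθ.
U = −(7.28×10⁻⁹)(111)·cos75° = -2.091×10⁻⁷ J.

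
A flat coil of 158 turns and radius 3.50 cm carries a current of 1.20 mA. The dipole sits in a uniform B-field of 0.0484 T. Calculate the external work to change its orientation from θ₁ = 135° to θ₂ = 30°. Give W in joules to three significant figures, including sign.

m = NIA = NIπa² = 158·(0.00120)·π·(0.0350)² = 7.297×10⁻⁴ A·m².
W_ext = ΔU = −mB cosθ₂ + mB cosθ₁ = mB(cosθ₁ − cosθ₂).
W = (7.297×10⁻⁴)(0.0484)·(cos135° − cos30°) = (3.532×10⁻⁵)·(-1.5731) = -5.556×10⁻⁵ J.

W ≈ -5.56×10⁻⁵ J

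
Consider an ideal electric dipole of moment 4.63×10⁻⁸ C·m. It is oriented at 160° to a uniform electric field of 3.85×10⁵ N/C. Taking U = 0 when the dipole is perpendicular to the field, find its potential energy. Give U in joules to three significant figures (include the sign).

U = −p·E = −pE cosθ.
U = −(4.63×10⁻⁸)(3.85×10⁵)·cos160° = 0.01675 J.

U ≈ 0.0168 J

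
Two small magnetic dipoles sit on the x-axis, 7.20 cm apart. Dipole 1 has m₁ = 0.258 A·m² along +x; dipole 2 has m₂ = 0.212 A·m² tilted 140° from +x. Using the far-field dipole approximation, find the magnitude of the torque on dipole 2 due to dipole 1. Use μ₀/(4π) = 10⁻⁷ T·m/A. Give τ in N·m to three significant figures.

Dipole B is on the axis of dipole A, so B₁ there is axial: B₁ = (μ₀/4π)·2m₁/r³ along +x.
B₁ = 2(10⁻⁷)(0.258)/(0.0720)³ = 1.382×10⁻⁴ T.
τ = m₂ B₁ sinθ.
τ = (0.212)(1.382×10⁻⁴)·sin140° = 1.884×10⁻⁵ N·m.

τ ≈ 1.88×10⁻⁵ N·m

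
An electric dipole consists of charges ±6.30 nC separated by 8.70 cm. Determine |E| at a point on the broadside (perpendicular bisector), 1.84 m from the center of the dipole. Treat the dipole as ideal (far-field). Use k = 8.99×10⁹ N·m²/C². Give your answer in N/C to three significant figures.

Dipole moment p = qd = (6.30×10⁻⁹ C)(0.0870 m) = 5.481×10⁻¹⁰ C·m.
In the equatorial plane E = kp/r³.
E = (8.99×10⁹)(5.481×10⁻¹⁰) / (1.84)³ = 0.7910 N/C.

E ≈ 0.791 N/C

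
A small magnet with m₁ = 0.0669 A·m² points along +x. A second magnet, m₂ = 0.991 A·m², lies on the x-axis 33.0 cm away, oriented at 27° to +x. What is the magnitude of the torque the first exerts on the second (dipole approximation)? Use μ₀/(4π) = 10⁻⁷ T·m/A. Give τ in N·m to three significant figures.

Dipole B is on the axis of dipole A, so B₁ there is axial: B₁ = (μ₀/4π)·2m₁/r³ along +x.
B₁ = 2(10⁻⁷)(0.0669)/(0.330)³ = 3.723×10⁻⁷ T.
τ = m₂ B₁ sinθ.
τ = (0.991)(3.723×10⁻⁷)·sin27° = 1.675×10⁻⁷ N·m.

τ ≈ 1.68×10⁻⁷ N·m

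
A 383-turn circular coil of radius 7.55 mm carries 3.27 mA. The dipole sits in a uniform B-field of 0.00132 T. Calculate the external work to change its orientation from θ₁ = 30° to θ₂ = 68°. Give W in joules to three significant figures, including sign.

W ≈ 1.45×10⁻⁷ J

m = NIA = NIπa² = 383·(0.00327)·π·(0.00755)² = 2.243×10⁻⁴ A·m².
W_ext = ΔU = −mB cosθ₂ + mB cosθ₁ = mB(cosθ₁ − cosθ₂).
W = (2.243×10⁻⁴)(0.00132)·(cos30° − cos68°) = (2.961×10⁻⁷)·(+0.4914) = 1.455×10⁻⁷ J.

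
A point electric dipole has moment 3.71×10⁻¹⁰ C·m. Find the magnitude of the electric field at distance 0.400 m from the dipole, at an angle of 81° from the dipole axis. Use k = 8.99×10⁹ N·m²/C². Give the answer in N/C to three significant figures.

At angle θ the dipole field magnitude is E = (kp/r³)·√(1 + 3cos²θ).
kp/r³ = (8.99×10⁹)(3.71×10⁻¹⁰) / (0.400)³ = 52.11 N/C.
√(1 + 3cos²81°) = √(1 + 3·0.0245) = √1.0734 ≈ 1.0361.
E ≈ 52.11 × 1.036 = 53.99 N/C.

E ≈ 54.0 N/C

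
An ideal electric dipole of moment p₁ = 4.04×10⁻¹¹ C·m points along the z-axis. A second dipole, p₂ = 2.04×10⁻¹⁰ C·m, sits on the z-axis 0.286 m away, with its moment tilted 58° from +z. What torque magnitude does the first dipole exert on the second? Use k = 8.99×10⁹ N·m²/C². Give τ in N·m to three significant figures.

The second dipole sits on the axis of the first, so the field there is axial: E₁ = 2kp₁/r³ along +z.
E₁ = 2(8.99×10⁹)(4.04×10⁻¹¹)/(0.286)³ = 31.05 N/C.
Torque on the second dipole: τ = p₂ E₁ sinθ.
τ = (2.04×10⁻¹⁰)(31.05)·sin58° = 5.372×10⁻⁹ N·m.

τ ≈ 5.37×10⁻⁹ N·m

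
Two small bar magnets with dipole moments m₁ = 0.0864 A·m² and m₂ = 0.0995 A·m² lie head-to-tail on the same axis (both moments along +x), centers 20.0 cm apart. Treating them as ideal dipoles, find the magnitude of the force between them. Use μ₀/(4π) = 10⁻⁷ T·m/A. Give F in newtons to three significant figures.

On-axis B of dipole 1: B = (μ₀/4π)·2m₁/r³. Force on dipole 2: F = m₂·dB/dr.
dB/dr = −(μ₀/4π)·6m₁/r⁴, so |F| = (μ₀/4π)·6m₁m₂/r⁴.
F = 6(10⁻⁷)(0.0864)(0.0995)/(0.200)⁴ = 3.224×10⁻⁶ N.

F ≈ 3.22×10⁻⁶ N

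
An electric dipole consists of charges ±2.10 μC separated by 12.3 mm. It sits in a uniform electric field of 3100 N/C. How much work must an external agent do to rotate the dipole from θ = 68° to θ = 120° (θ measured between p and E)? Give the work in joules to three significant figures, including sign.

Dipole moment p = qd = (2.10×10⁻⁶ C)(0.0123 m) = 2.583×10⁻⁸ C·m.
W_ext = ΔU = U(θ₂) − U(θ₁) = −pE cosθ₂ − (−pE cosθ₁) = pE(cosθ₁ − cosθ₂).
W = (2.583×10⁻⁸)(3100)·(cos68° − cos120°) = (8.007×10⁻⁵)·(+0.8746) = 7.003×10⁻⁵ J.

W ≈ 7.00×10⁻⁵ J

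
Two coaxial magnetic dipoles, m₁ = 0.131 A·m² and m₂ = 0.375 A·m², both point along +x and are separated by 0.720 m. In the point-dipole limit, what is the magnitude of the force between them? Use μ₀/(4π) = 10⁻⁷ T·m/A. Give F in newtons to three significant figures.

On-axis B of dipole 1: B = (μ₀/4π)·2m₁/r³. Force on dipole 2: F = m₂·dB/dr.
dB/dr = −(μ₀/4π)·6m₁/r⁴, so |F| = (μ₀/4π)·6m₁m₂/r⁴.
F = 6(10⁻⁷)(0.131)(0.375)/(0.720)⁴ = 1.097×10⁻⁷ N.

F ≈ 1.10×10⁻⁷ N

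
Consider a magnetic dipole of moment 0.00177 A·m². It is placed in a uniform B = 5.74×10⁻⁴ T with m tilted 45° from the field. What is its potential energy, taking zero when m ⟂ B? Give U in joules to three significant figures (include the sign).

U = −m·B = −mB cosθ.
U = −(0.00177)(5.74×10⁻⁴)·cos45° = -7.184×10⁻⁷ J.

U ≈ -7.18×10⁻⁷ J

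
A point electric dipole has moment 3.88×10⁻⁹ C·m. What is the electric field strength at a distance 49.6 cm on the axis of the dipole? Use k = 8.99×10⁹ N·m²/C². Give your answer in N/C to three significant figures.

E ≈ 572 N/C

On the dipole axis E = 2kp/r³.
E = 2·(8.99×10⁹)(3.88×10⁻⁹) / (0.496)³ = 571.7 N/C.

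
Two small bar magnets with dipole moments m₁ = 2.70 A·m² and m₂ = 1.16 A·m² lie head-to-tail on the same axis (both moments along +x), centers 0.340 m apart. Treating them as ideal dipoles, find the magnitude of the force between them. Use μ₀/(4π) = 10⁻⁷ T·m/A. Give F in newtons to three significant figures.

On-axis B of dipole 1: B = (μ₀/4π)·2m₁/r³. Force on dipole 2: F = m₂·dB/dr.
dB/dr = −(μ₀/4π)·6m₁/r⁴, so |F| = (μ₀/4π)·6m₁m₂/r⁴.
F = 6(10⁻⁷)(2.70)(1.16)/(0.340)⁴ = 1.406×10⁻⁴ N.

F ≈ 1.41×10⁻⁴ N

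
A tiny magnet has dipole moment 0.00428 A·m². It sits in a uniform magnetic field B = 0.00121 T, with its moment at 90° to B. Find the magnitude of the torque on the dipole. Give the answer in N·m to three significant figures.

τ ≈ 5.18×10⁻⁶ N·m

Torque on a magnetic dipole: τ = mB sinθ.
τ = (0.00428)(0.00121)·sin90° = 5.179×10⁻⁶ N·m.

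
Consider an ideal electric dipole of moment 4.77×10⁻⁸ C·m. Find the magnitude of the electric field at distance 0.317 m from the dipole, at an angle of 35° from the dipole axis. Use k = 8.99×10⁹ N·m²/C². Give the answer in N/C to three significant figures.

At angle θ the dipole field magnitude is E = (kp/r³)·√(1 + 3cos²θ).
kp/r³ = (8.99×10⁹)(4.77×10⁻⁸) / (0.317)³ = 1.346×10⁴ N/C.
√(1 + 3cos²35°) = √(1 + 3·0.6710) = √3.0130 ≈ 1.7358.
E ≈ 1.346×10⁴ × 1.736 = 2.337×10⁴ N/C.

E ≈ 2.34×10⁴ N/C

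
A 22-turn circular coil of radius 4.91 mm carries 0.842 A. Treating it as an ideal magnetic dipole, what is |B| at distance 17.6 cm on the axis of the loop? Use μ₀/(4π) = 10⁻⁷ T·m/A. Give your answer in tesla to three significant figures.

m = NIA = NIπa² = 22·(0.842)·π·(0.00491)² = 0.001403 A·m².
On axis B = (μ₀/4π)·2m/r³.
B = 2·(10⁻⁷)·(0.001403) / (0.176)³ = 5.147×10⁻⁸ T.

B ≈ 5.15×10⁻⁸ T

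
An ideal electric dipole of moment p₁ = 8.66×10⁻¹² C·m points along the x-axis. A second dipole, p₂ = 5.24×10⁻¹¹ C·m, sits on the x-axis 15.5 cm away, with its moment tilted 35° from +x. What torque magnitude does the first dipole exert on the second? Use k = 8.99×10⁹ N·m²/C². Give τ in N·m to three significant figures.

τ ≈ 1.26×10⁻⁹ N·m

The second dipole sits on the axis of the first, so the field there is axial: E₁ = 2kp₁/r³ along +x.
E₁ = 2(8.99×10⁹)(8.66×10⁻¹²)/(0.155)³ = 41.81 N/C.
Torque on the second dipole: τ = p₂ E₁ sinθ.
τ = (5.24×10⁻¹¹)(41.81)·sin35° = 1.257×10⁻⁹ N·m.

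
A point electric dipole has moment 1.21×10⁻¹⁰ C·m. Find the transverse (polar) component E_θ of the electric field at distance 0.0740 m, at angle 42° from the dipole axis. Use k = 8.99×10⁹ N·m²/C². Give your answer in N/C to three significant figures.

For a dipole, E_θ = (kp sinθ)/r³.
kp/r³ = (8.99×10⁹)(1.21×10⁻¹⁰)/(0.0740)³ = 2684 N/C.
E_θ = 2684·sin42° = 1796 N/C.

E_θ ≈ 1800 N/C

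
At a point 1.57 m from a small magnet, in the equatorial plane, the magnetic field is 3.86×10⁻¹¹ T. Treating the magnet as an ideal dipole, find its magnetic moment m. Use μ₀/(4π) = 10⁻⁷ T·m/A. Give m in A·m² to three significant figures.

m ≈ 0.00149 A·m²

In the equatorial plane B = (μ₀/4π)·m/r³, so m = Br³·4π/(μ₀).
m = (3.86×10⁻¹¹)·(1.57)³ / (10⁻⁷) = 0.001494 A·m².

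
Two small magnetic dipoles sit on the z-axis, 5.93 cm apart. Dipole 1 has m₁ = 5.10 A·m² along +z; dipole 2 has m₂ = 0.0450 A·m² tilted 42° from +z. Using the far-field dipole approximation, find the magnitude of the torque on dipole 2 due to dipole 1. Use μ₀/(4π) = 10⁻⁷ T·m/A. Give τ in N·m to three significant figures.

Dipole B is on the axis of dipole A, so B₁ there is axial: B₁ = (μ₀/4π)·2m₁/r³ along +z.
B₁ = 2(10⁻⁷)(5.10)/(0.0593)³ = 0.004891 T.
τ = m₂ B₁ sinθ.
τ = (0.0450)(0.004891)·sin42° = 1.473×10⁻⁴ N·m.

τ ≈ 1.47×10⁻⁴ N·m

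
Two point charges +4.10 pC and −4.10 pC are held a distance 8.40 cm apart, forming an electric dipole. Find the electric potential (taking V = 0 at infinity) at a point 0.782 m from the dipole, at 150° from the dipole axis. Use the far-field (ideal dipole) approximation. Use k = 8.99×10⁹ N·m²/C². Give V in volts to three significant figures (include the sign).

V ≈ -0.00438 V

Dipole moment p = qd = (4.10×10⁻¹² C)(0.0840 m) = 3.444×10⁻¹³ C·m.
The dipole potential is V = kp cosθ / r².
V = (8.99×10⁹)(3.444×10⁻¹³)·cos150° / (0.782)² = -0.004385 V.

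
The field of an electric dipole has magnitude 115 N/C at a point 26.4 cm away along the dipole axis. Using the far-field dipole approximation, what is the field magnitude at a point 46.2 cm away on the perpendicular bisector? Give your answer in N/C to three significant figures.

Dipole fields scale as 1/r³ in the far field.
The axial field is twice the equatorial field at the same r, so the geometry factor is 1/2.
E₂ = E₁ · (1/2) · (r₁/r₂)³ = 115 · 0.5 · (26.4/46.2)³.
(r₁/r₂)³ = (0.5714)³ = 0.1866.
E₂ ≈ 10.73 N/C.

E ≈ 10.7 N/C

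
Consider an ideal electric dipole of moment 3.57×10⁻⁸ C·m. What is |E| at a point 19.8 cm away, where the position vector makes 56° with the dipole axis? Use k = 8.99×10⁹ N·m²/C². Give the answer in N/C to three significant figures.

At angle θ the dipole field magnitude is E = (kp/r³)·√(1 + 3cos²θ).
kp/r³ = (8.99×10⁹)(3.57×10⁻⁸) / (0.198)³ = 4.135×10⁴ N/C.
√(1 + 3cos²56°) = √(1 + 3·0.3127) = √1.9381 ≈ 1.3922.
E ≈ 4.135×10⁴ × 1.392 = 5.756×10⁴ N/C.

E ≈ 5.76×10⁴ N/C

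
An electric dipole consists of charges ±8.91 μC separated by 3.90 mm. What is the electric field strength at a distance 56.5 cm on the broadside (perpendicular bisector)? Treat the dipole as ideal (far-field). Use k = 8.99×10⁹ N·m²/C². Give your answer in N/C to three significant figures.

Dipole moment p = qd = (8.91×10⁻⁶ C)(0.00390 m) = 3.475×10⁻⁸ C·m.
On the perpendicular bisector E = kp/r³ (half the axial value at the same distance).
E = (8.99×10⁹)(3.475×10⁻⁸) / (0.565)³ = 1732 N/C.

E ≈ 1730 N/C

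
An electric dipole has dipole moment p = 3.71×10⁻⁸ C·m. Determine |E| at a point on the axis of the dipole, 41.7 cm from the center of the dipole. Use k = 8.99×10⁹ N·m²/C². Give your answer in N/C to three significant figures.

On the dipole axis E = 2kp/r³.
E = 2·(8.99×10⁹)(3.71×10⁻⁸) / (0.417)³ = 9199 N/C.

E ≈ 9200 N/C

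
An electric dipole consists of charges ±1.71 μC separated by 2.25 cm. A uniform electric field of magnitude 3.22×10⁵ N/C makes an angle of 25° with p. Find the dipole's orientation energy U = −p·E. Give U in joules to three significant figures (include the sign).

U ≈ -0.0112 J

Dipole moment p = qd = (1.71×10⁻⁶ C)(0.0225 m) = 3.848×10⁻⁸ C·m.
U = −p·E = −pE cosθ.
U = −(3.848×10⁻⁸)(3.22×10⁵)·cos25° = -0.01123 J.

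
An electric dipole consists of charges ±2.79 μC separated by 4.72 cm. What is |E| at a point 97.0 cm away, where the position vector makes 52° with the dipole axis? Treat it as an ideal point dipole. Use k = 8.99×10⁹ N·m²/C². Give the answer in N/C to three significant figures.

E ≈ 1900 N/C

Dipole moment p = qd = (2.79×10⁻⁶ C)(0.0472 m) = 1.317×10⁻⁷ C·m.
At angle θ the dipole field magnitude is E = (kp/r³)·√(1 + 3cos²θ).
kp/r³ = (8.99×10⁹)(1.317×10⁻⁷) / (0.970)³ = 1297 N/C.
√(1 + 3cos²52°) = √(1 + 3·0.3790) = √2.1371 ≈ 1.4619.
E ≈ 1297 × 1.462 = 1896 N/C.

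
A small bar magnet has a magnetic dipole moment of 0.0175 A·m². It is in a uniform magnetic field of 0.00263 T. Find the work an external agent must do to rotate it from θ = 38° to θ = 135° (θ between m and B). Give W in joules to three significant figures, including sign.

W_ext = ΔU = −mB cosθ₂ + mB cosθ₁ = mB(cosθ₁ − cosθ₂).
W = (0.0175)(0.00263)·(cos38° − cos135°) = (4.602×10⁻⁵)·(+1.4951) = 6.881×10⁻⁵ J.

W ≈ 6.88×10⁻⁵ J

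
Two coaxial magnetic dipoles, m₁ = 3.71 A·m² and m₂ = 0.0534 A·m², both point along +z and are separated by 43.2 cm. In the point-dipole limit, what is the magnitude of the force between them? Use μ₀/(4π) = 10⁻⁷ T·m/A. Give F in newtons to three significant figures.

On-axis B of dipole 1: B = (μ₀/4π)·2m₁/r³. Force on dipole 2: F = m₂·dB/dr.
dB/dr = −(μ₀/4π)·6m₁/r⁴, so |F| = (μ₀/4π)·6m₁m₂/r⁴.
F = 6(10⁻⁷)(3.71)(0.0534)/(0.432)⁴ = 3.413×10⁻⁶ N.

F ≈ 3.41×10⁻⁶ N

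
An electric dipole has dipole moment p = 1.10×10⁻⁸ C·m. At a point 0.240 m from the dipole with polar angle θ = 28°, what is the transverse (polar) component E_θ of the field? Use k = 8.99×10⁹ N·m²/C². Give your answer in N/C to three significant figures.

For a dipole, E_θ = (kp sinθ)/r³.
kp/r³ = (8.99×10⁹)(1.10×10⁻⁸)/(0.240)³ = 7154 N/C.
E_θ = 7154·sin28° = 3358 N/C.

E_θ ≈ 3360 N/C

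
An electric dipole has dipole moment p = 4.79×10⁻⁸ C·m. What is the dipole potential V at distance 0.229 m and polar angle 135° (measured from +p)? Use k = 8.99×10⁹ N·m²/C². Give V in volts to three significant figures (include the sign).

V ≈ -5810 V

The dipole potential is V = kp cosθ / r².
V = (8.99×10⁹)(4.79×10⁻⁸)·cos135° / (0.229)² = -5806 V.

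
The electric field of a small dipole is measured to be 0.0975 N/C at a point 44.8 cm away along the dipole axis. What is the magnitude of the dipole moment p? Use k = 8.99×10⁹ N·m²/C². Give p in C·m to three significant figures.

On axis E = 2kp/r³, so p = Er³/(2k).
p = (0.0975)·(0.448)³ / (2·8.99×10⁹) = 4.876×10⁻¹³ C·m.

p ≈ 4.88×10⁻¹³ C·m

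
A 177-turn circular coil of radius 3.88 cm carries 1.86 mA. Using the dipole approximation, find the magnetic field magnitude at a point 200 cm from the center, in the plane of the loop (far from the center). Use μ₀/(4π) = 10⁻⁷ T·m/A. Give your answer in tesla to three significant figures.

m = NIA = NIπa² = 177·(0.00186)·π·(0.0388)² = 0.001557 A·m².
In the equatorial plane B = (μ₀/4π)·m/r³ (half the axial value).
B = (10⁻⁷)·(0.001557) / (2.00)³ = 1.946×10⁻¹¹ T.

B ≈ 1.95×10⁻¹¹ T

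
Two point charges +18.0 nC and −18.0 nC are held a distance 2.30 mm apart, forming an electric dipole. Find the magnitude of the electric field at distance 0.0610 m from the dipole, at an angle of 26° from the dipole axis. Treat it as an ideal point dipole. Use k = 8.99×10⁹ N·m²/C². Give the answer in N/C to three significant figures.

E ≈ 3030 N/C

Dipole moment p = qd = (1.80×10⁻⁸ C)(0.00230 m) = 4.14×10⁻¹¹ C·m.
At angle θ the dipole field magnitude is E = (kp/r³)·√(1 + 3cos²θ).
kp/r³ = (8.99×10⁹)(4.14×10⁻¹¹) / (0.0610)³ = 1640 N/C.
√(1 + 3cos²26°) = √(1 + 3·0.8078) = √3.4235 ≈ 1.8503.
E ≈ 1640 × 1.850 = 3034 N/C.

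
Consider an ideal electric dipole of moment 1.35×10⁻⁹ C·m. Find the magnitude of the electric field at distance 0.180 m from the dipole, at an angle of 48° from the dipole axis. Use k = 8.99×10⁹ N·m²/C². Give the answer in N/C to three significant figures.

E ≈ 3190 N/C

At angle θ the dipole field magnitude is E = (kp/r³)·√(1 + 3cos²θ).
kp/r³ = (8.99×10⁹)(1.35×10⁻⁹) / (0.180)³ = 2081 N/C.
√(1 + 3cos²48°) = √(1 + 3·0.4477) = √2.3432 ≈ 1.5308.
E ≈ 2081 × 1.531 = 3186 N/C.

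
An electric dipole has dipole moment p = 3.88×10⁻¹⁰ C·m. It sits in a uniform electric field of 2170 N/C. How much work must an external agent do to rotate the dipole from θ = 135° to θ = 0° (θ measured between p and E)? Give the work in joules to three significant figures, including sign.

W_ext = ΔU = U(θ₂) − U(θ₁) = −pE cosθ₂ − (−pE cosθ₁) = pE(cosθ₁ − cosθ₂).
W = (3.88×10⁻¹⁰)(2170)·(cos135° − cos0°) = (8.420×10⁻⁷)·(-1.7071) = -1.437×10⁻⁶ J.

W ≈ -1.44×10⁻⁶ J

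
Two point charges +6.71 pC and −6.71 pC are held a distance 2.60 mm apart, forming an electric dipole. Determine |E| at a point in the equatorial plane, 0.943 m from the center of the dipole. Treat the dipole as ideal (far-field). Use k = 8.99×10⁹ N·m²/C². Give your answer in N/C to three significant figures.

E ≈ 1.87×10⁻⁴ N/C

Dipole moment p = qd = (6.71×10⁻¹² C)(0.00260 m) = 1.745×10⁻¹⁴ C·m.
On the perpendicular bisector E = kp/r³ (half the axial value at the same distance).
E = (8.99×10⁹)(1.745×10⁻¹⁴) / (0.943)³ = 1.871×10⁻⁴ N/C.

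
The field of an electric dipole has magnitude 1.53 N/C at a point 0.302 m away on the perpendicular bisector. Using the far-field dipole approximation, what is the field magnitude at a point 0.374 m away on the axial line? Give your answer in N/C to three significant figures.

E ≈ 1.61 N/C

Dipole fields scale as 1/r³ in the far field.
The axial field is twice the equatorial field at the same r, so the geometry factor is 2/1.
E₂ = E₁ · (2/1) · (r₁/r₂)³ = 1.53 · 2 · (0.302/0.374)³.
(r₁/r₂)³ = (0.8075)³ = 0.5265.
E₂ ≈ 1.611 N/C.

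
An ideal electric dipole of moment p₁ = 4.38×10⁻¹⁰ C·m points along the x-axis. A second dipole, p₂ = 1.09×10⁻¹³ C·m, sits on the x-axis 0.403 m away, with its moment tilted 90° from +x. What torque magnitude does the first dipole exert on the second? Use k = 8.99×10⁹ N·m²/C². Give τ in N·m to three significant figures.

The second dipole sits on the axis of the first, so the field there is axial: E₁ = 2kp₁/r³ along +x.
E₁ = 2(8.99×10⁹)(4.38×10⁻¹⁰)/(0.403)³ = 120.3 N/C.
Torque on the second dipole: τ = p₂ E₁ sinθ.
τ = (1.09×10⁻¹³)(120.3)·sin90° = 1.312×10⁻¹¹ N·m.

τ ≈ 1.31×10⁻¹¹ N·m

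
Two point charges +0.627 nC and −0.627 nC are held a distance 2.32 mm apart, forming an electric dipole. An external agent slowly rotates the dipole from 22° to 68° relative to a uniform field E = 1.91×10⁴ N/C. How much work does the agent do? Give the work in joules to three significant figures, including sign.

Dipole moment p = qd = (6.27×10⁻¹⁰ C)(0.00232 m) = 1.455×10⁻¹² C·m.
W_ext = ΔU = U(θ₂) − U(θ₁) = −pE cosθ₂ − (−pE cosθ₁) = pE(cosθ₁ − cosθ₂).
W = (1.455×10⁻¹²)(1.91×10⁴)·(cos22° − cos68°) = (2.779×10⁻⁸)·(+0.5526) = 1.536×10⁻⁸ J.

W ≈ 1.54×10⁻⁸ J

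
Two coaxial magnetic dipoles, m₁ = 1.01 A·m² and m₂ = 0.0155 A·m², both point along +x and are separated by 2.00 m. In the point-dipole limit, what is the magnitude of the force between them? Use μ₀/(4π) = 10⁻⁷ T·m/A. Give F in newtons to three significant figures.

On-axis B of dipole 1: B = (μ₀/4π)·2m₁/r³. Force on dipole 2: F = m₂·dB/dr.
dB/dr = −(μ₀/4π)·6m₁/r⁴, so |F| = (μ₀/4π)·6m₁m₂/r⁴.
F = 6(10⁻⁷)(1.01)(0.0155)/(2.00)⁴ = 5.871×10⁻¹⁰ N.

F ≈ 5.87×10⁻¹⁰ N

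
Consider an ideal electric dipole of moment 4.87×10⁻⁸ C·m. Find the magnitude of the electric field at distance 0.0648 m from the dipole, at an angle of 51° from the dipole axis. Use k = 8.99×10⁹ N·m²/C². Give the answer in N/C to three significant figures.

E ≈ 2.38×10⁶ N/C

At angle θ the dipole field magnitude is E = (kp/r³)·√(1 + 3cos²θ).
kp/r³ = (8.99×10⁹)(4.87×10⁻⁸) / (0.0648)³ = 1.609×10⁶ N/C.
√(1 + 3cos²51°) = √(1 + 3·0.3960) = √2.1881 ≈ 1.4792.
E ≈ 1.609×10⁶ × 1.479 = 2.380×10⁶ N/C.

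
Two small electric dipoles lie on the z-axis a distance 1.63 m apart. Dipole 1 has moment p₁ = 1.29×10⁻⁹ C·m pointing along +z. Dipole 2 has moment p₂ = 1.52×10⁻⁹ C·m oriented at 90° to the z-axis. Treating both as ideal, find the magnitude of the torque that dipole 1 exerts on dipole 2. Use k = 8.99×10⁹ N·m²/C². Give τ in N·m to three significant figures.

τ ≈ 8.14×10⁻⁹ N·m

The second dipole sits on the axis of the first, so the field there is axial: E₁ = 2kp₁/r³ along +z.
E₁ = 2(8.99×10⁹)(1.29×10⁻⁹)/(1.63)³ = 5.356 N/C.
Torque on the second dipole: τ = p₂ E₁ sinθ.
τ = (1.52×10⁻⁹)(5.356)·sin90° = 8.141×10⁻⁹ N·m.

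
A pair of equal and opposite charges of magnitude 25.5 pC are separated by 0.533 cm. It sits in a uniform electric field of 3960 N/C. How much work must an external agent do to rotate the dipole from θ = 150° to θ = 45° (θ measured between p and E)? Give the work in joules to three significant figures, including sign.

W ≈ -8.47×10⁻¹⁰ J

Dipole moment p = qd = (2.55×10⁻¹¹ C)(0.00533 m) = 1.359×10⁻¹³ C·m.
W_ext = ΔU = U(θ₂) − U(θ₁) = −pE cosθ₂ − (−pE cosθ₁) = pE(cosθ₁ − cosθ₂).
W = (1.359×10⁻¹³)(3960)·(cos150° − cos45°) = (5.382×10⁻¹⁰)·(-1.5731) = -8.466×10⁻¹⁰ J.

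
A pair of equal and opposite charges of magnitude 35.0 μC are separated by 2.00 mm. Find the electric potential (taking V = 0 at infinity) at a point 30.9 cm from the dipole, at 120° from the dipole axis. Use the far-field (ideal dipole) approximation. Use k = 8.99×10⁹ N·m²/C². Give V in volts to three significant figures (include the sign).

V ≈ -3300 V

Dipole moment p = qd = (3.50×10⁻⁵ C)(0.00200 m) = 7.00×10⁻⁸ C·m.
The dipole potential is V = kp cosθ / r².
V = (8.99×10⁹)(7.00×10⁻⁸)·cos120° / (0.309)² = -3295 V.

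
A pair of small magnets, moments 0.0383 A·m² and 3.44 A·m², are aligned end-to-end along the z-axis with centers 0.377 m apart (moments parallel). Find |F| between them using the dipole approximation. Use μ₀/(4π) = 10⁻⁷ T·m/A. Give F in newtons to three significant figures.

On-axis B of dipole 1: B = (μ₀/4π)·2m₁/r³. Force on dipole 2: F = m₂·dB/dr.
dB/dr = −(μ₀/4π)·6m₁/r⁴, so |F| = (μ₀/4π)·6m₁m₂/r⁴.
F = 6(10⁻⁷)(0.0383)(3.44)/(0.377)⁴ = 3.913×10⁻⁶ N.

F ≈ 3.91×10⁻⁶ N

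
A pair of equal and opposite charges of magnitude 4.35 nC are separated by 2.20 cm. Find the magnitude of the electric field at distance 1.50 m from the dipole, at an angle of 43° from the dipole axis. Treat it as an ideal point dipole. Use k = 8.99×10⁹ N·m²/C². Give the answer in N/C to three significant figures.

E ≈ 0.411 N/C

Dipole moment p = qd = (4.35×10⁻⁹ C)(0.0220 m) = 9.57×10⁻¹¹ C·m.
At angle θ the dipole field magnitude is E = (kp/r³)·√(1 + 3cos²θ).
kp/r³ = (8.99×10⁹)(9.57×10⁻¹¹) / (1.50)³ = 0.2549 N/C.
√(1 + 3cos²43°) = √(1 + 3·0.5349) = √2.6046 ≈ 1.6139.
E ≈ 0.2549 × 1.614 = 0.4114 N/C.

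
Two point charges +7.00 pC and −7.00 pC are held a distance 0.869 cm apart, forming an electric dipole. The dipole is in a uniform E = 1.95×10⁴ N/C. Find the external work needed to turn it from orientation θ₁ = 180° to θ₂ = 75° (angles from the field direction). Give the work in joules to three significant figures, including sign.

W ≈ -1.49×10⁻⁹ J

Dipole moment p = qd = (7.00×10⁻¹² C)(0.00869 m) = 6.083×10⁻¹⁴ C·m.
W_ext = ΔU = U(θ₂) − U(θ₁) = −pE cosθ₂ − (−pE cosθ₁) = pE(cosθ₁ − cosθ₂).
W = (6.083×10⁻¹⁴)(1.95×10⁴)·(cos180° − cos75°) = (1.186×10⁻⁹)·(-1.2588) = -1.493×10⁻⁹ J.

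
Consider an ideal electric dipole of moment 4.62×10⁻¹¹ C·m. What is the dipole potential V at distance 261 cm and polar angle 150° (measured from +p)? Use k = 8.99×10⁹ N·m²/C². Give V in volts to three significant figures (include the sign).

The dipole potential is V = kp cosθ / r².
V = (8.99×10⁹)(4.62×10⁻¹¹)·cos150° / (2.61)² = -0.05280 V.

V ≈ -0.0528 V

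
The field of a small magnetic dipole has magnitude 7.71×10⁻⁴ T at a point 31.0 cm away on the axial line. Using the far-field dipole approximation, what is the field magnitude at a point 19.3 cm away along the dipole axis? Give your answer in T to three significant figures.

B ≈ 0.00319 T

Dipole fields scale as 1/r³ in the far field; the geometry is the same at both points.
B₂ = B₁ · (r₁/r₂)³ = 7.71×10⁻⁴ · (31.0/19.3)³.
(r₁/r₂)³ = (1.606)³ = 4.144.
B₂ ≈ 0.003195 T.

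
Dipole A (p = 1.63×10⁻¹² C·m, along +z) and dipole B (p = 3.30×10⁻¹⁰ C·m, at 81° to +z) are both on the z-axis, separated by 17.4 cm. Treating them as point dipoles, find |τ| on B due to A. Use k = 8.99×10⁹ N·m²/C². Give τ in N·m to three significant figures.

The second dipole sits on the axis of the first, so the field there is axial: E₁ = 2kp₁/r³ along +z.
E₁ = 2(8.99×10⁹)(1.63×10⁻¹²)/(0.174)³ = 5.563 N/C.
Torque on the second dipole: τ = p₂ E₁ sinθ.
τ = (3.30×10⁻¹⁰)(5.563)·sin81° = 1.813×10⁻⁹ N·m.

τ ≈ 1.81×10⁻⁹ N·m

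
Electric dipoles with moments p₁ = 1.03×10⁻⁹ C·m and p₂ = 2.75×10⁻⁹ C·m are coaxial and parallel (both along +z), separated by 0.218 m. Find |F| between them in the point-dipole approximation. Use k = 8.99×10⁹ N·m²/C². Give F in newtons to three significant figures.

On-axis field of dipole 1 at distance r: E = 2kp₁/r³. Force on dipole 2 is F = p₂·dE/dr (gradient along axis).
dE/dr = −6kp₁/r⁴, so |F| = 6kp₁p₂/r⁴ (attractive for aligned moments).
F = 6(8.99×10⁹)(1.03×10⁻⁹)(2.75×10⁻⁹)/(0.218)⁴ = 6.765×10⁻⁵ N.

F ≈ 6.76×10⁻⁵ N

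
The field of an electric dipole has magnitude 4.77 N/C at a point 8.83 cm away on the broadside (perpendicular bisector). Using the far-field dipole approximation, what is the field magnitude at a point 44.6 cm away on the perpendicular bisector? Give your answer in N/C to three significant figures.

Dipole fields scale as 1/r³ in the far field; the geometry is the same at both points.
E₂ = E₁ · (r₁/r₂)³ = 4.77 · (8.83/44.6)³.
(r₁/r₂)³ = (0.198)³ = 0.00776.
E₂ ≈ 0.03702 N/C.

E ≈ 0.0370 N/C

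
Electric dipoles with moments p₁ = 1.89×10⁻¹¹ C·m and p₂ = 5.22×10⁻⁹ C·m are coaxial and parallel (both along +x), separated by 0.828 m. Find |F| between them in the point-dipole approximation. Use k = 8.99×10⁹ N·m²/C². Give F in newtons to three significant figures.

On-axis field of dipole 1 at distance r: E = 2kp₁/r³. Force on dipole 2 is F = p₂·dE/dr (gradient along axis).
dE/dr = −6kp₁/r⁴, so |F| = 6kp₁p₂/r⁴ (attractive for aligned moments).
F = 6(8.99×10⁹)(1.89×10⁻¹¹)(5.22×10⁻⁹)/(0.828)⁴ = 1.132×10⁻⁸ N.

F ≈ 1.13×10⁻⁸ N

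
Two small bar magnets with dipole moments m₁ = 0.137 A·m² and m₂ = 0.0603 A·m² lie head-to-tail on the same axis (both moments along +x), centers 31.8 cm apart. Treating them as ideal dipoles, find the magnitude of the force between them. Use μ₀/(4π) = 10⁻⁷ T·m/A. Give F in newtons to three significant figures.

F ≈ 4.85×10⁻⁷ N

On-axis B of dipole 1: B = (μ₀/4π)·2m₁/r³. Force on dipole 2: F = m₂·dB/dr.
dB/dr = −(μ₀/4π)·6m₁/r⁴, so |F| = (μ₀/4π)·6m₁m₂/r⁴.
F = 6(10⁻⁷)(0.137)(0.0603)/(0.318)⁴ = 4.847×10⁻⁷ N.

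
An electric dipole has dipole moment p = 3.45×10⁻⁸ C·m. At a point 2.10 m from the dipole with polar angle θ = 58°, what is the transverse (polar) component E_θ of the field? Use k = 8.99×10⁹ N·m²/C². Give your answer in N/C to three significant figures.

For a dipole, E_θ = (kp sinθ)/r³.
kp/r³ = (8.99×10⁹)(3.45×10⁻⁸)/(2.10)³ = 33.49 N/C.
E_θ = 33.49·sin58° = 28.40 N/C.

E_θ ≈ 28.4 N/C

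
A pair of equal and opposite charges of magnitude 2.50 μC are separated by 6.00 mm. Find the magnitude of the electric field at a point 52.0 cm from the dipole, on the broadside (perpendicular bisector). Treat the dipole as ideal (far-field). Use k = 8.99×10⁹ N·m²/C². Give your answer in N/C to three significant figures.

Dipole moment p = qd = (2.50×10⁻⁶ C)(0.00600 m) = 1.50×10⁻⁸ C·m.
In the equatorial plane E = kp/r³.
E = (8.99×10⁹)(1.50×10⁻⁸) / (0.520)³ = 959.0 N/C.

E ≈ 959 N/C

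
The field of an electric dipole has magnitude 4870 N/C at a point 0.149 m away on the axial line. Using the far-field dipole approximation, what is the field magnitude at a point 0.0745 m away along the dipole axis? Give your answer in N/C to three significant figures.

Dipole fields scale as 1/r³ in the far field; the geometry is the same at both points.
E₂ = E₁ · (r₁/r₂)³ = 4870 · (0.149/0.0745)³.
(r₁/r₂)³ = (2)³ = 8.
E₂ ≈ 3.896×10⁴ N/C.

E ≈ 3.90×10⁴ N/C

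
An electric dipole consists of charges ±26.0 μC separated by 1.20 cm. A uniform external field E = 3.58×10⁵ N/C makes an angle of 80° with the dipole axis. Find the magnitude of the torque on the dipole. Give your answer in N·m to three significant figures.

Dipole moment p = qd = (2.60×10⁻⁵ C)(0.0120 m) = 3.12×10⁻⁷ C·m.
Torque on an electric dipole: τ = pE sinθ.
τ = (3.12×10⁻⁷)(3.58×10⁵)·sin80° = 0.1100 N·m.

τ ≈ 0.110 N·m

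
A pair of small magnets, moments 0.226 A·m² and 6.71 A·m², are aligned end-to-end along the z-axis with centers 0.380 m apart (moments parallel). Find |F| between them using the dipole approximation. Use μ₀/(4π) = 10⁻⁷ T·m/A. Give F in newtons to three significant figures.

F ≈ 4.36×10⁻⁵ N

On-axis B of dipole 1: B = (μ₀/4π)·2m₁/r³. Force on dipole 2: F = m₂·dB/dr.
dB/dr = −(μ₀/4π)·6m₁/r⁴, so |F| = (μ₀/4π)·6m₁m₂/r⁴.
F = 6(10⁻⁷)(0.226)(6.71)/(0.380)⁴ = 4.364×10⁻⁵ N.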